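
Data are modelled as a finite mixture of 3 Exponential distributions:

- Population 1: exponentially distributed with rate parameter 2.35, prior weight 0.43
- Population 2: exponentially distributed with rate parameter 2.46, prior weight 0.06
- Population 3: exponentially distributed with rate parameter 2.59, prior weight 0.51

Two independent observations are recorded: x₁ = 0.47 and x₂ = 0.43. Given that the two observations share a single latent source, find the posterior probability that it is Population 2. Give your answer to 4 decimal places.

0.0602

Apply Bayes' rule: the posterior for each component is proportional to its prior times its likelihood at x.
Since both observations come from the same component, the likelihood for component k is f_k(x₁)·f_k(x₂).
  p_1 = [2.35·e^(−2.35·0.47) = 2.35·e^(−1.1045) = 0.778735] × [0.855487] = 0.666197
  p_2 = [2.46·e^(−2.46·0.47) = 2.46·e^(−1.1562) = 0.774112] × [0.854158] = 0.661214
  p_3 = [2.59·e^(−2.59·0.47) = 2.59·e^(−1.2173) = 0.766713] × [0.850405] = 0.652017
Weight by the priors:
  w_1·p_1 = 0.43 × 0.666197 = 0.286465
  w_2·p_2 = 0.06 × 0.661214 = 0.0396729
  w_3·p_3 = 0.51 × 0.652017 = 0.332529
Sum: 0.286465 + 0.0396729 + 0.332529 = 0.658667
Responsibility of Population 2: 0.0396729 / 0.658667 ≈ 0.0602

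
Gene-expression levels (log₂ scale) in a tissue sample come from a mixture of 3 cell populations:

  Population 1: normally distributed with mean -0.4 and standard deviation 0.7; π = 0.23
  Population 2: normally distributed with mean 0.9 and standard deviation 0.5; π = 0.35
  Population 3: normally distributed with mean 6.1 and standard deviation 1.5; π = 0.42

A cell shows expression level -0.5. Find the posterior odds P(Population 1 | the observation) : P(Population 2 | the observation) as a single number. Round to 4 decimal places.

23.4172

The posterior odds equal the prior odds times the likelihood ratio: (π_i/π_j)·(f_i(x)/f_j(x)).
Component likelihoods at x = -0.5:
  L_1 = 0.564132
  L_2 = 0.0158309
  L_3 = 1.66283e-05
Odds = (0.23/0.35) × (0.564132/0.0158309) = 0.657143 × 35.6348 ≈ 23.4172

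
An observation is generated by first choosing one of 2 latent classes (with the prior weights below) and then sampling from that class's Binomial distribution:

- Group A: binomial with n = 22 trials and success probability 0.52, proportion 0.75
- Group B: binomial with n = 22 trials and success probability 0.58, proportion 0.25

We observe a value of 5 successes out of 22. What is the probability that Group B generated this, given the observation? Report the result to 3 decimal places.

Apply Bayes' rule: the posterior for each component is proportional to its prior times its likelihood at x.
Component likelihoods at x = 5 successes out of 22:
  p_A = C(22,5)·0.52^5·0.48^17 = 26334·0.0380204·3.81154e-06 = 0.00381623
  p_B = C(22,5)·0.58^5·0.42^17 = 26334·0.0656357·3.93766e-07 = 0.000680604
Unnormalised posteriors:
  w_A·p_A = 0.75 × 0.00381623 = 0.00286217
  w_B·p_B = 0.25 × 0.000680604 = 0.000170151
Sum: 0.00286217 + 0.000170151 = 0.00303232
P(Group B | the observation) ≈ 0.056

0.056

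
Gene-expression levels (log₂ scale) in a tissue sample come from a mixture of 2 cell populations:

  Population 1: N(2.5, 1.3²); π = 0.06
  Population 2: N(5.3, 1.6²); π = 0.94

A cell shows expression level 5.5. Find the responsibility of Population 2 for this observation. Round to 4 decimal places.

By Bayes' theorem, P(k | x) = π_k f_k(x) / Σ_j π_j f_j(x).
Evaluate each component's likelihood at the observed value:
  L_1 = (1/(1.3·√(2π)))·exp(−(5.5−2.5)²/(2·1.3²)) = 0.306879·exp(-2.66272) = 0.0214073
  L_2 = (1/(1.6·√(2π)))·exp(−(5.5−5.3)²/(2·1.6²)) = 0.249339·exp(-0.00781) = 0.247399
Unnormalised posteriors:
  π_1·L_1 = 0.06 × 0.0214073 = 0.00128444
  π_2·L_2 = 0.94 × 0.247399 = 0.232555
Denominator: 0.00128444 + 0.232555 = 0.233839
So the posterior for Population 2 is 0.232555 / 0.233839 ≈ 0.9945.

0.9945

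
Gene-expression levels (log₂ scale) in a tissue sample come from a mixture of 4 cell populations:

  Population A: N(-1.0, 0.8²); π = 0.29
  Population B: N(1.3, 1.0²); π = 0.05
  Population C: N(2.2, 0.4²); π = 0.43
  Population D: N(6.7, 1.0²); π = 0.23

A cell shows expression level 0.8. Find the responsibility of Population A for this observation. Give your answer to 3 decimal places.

Apply Bayes' rule: the posterior for each component is proportional to its prior times its likelihood at x.
Component likelihoods at x = 0.8:
  L_A = 0.0396746
  L_B = 0.352065
  L_C = 0.00218171
  L_D = 1.10158e-08
Multiply by the mixture weights:
  w_A·L_A = 0.29 × 0.0396746 = 0.0115056
  w_B·L_B = 0.05 × 0.352065 = 0.0176033
  w_C·L_C = 0.43 × 0.00218171 = 0.000938134
  w_D·L_D = 0.23 × 1.10158e-08 = 2.53363e-09
Marginal: 0.0115056 + 0.0176033 + 0.000938134 + 2.53363e-09 = 0.030047
P(Population A | 0.8) ≈ 0.383

0.383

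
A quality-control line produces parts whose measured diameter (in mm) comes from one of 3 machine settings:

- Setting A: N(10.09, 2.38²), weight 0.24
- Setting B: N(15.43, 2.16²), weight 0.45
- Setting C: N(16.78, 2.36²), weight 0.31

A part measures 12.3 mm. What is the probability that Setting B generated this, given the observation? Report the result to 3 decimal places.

0.455

The responsibility of component k is π_k f_k(x) divided by Σ_j π_j f_j(x).
Normal densities:
  p_A = (1/(2.38·√(2π)))·exp(−(12.3−10.09)²/(2·2.38²)) = 0.167623·exp(-0.43112) = 0.108918
  p_B = (1/(2.16·√(2π)))·exp(−(12.3−15.43)²/(2·2.16²)) = 0.184696·exp(-1.04991) = 0.0646379
  p_C = (1/(2.36·√(2π)))·exp(−(12.3−16.78)²/(2·2.36²)) = 0.169043·exp(-1.80178) = 0.027893
Weight by the priors:
  π_A·p_A = 0.24 × 0.108918 = 0.0261403
  π_B·p_B = 0.45 × 0.0646379 = 0.029087
  π_C·p_C = 0.31 × 0.027893 = 0.00864682
Denominator: 0.0261403 + 0.029087 + 0.00864682 = 0.0638741
So the posterior for Setting B is 0.029087 / 0.0638741 ≈ 0.455.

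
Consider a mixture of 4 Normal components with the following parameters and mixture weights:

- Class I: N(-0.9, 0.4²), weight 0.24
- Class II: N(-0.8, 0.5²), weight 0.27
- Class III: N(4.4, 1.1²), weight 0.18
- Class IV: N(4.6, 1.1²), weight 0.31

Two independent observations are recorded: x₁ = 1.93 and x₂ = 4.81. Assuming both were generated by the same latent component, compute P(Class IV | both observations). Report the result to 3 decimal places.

0.542

By Bayes' theorem, P(k | x) = P(Z=k) f_k(x) / Σ_j P(Z=j) f_j(x).
Since both observations come from the same component, the likelihood for component k is f_k(x₁)·f_k(x₂).
  p_I = [(1/(0.4·√(2π)))·exp(−(1.93−-0.9)²/(2·0.4²)) = 0.997356·exp(-25.02781) = 1.34713e-11] × [5.6174e-45] = 7.56736e-56
  p_II = [(1/(0.5·√(2π)))·exp(−(1.93−-0.8)²/(2·0.5²)) = 0.797885·exp(-14.90580) = 2.68184e-07] × [3.67808e-28] = 9.86404e-35
  p_III = [(1/(1.1·√(2π)))·exp(−(1.93−4.4)²/(2·1.1²)) = 0.362675·exp(-2.52103) = 0.0291505] × [0.338337] = 0.00986272
  p_IV = [(1/(1.1·√(2π)))·exp(−(1.93−4.6)²/(2·1.1²)) = 0.362675·exp(-2.94583) = 0.0190617] × [0.356126] = 0.00678835
Weight by the priors:
  P(Z=I)·p_I = 0.24 × 7.56736e-56 = 1.81617e-56
  P(Z=II)·p_II = 0.27 × 9.86404e-35 = 2.66329e-35
  P(Z=III)·p_III = 0.18 × 0.00986272 = 0.00177529
  P(Z=IV)·p_IV = 0.31 × 0.00678835 = 0.00210439
Marginal: 1.81617e-56 + 2.66329e-35 + 0.00177529 + 0.00210439 = 0.00387968
P(Class IV | data) = 0.00210439 / 0.00387968 ≈ 0.542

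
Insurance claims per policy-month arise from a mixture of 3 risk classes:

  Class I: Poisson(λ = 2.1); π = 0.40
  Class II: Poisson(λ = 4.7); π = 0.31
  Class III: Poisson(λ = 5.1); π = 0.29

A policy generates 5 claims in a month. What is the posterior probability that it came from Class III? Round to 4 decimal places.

The responsibility of component k is π_k f_k(x) divided by Σ_j π_j f_j(x).
Poisson probabilities:
  L_I = e^(−2.1)·2.1^5/5! = 0.041677
  L_II = e^(−4.7)·4.7^5/5! = 0.17383
  L_III = e^(−5.1)·5.1^5/5! = 0.175294
Prior × likelihood for each component:
  π_I·L_I = 0.40 × 0.041677 = 0.0166708
  π_II·L_II = 0.31 × 0.17383 = 0.0538872
  π_III·L_III = 0.29 × 0.175294 = 0.0508353
Sum: 0.0166708 + 0.0538872 + 0.0508353 = 0.121393
P(Class III | the observation) = 0.0508353 / 0.121393 ≈ 0.4188

0.4188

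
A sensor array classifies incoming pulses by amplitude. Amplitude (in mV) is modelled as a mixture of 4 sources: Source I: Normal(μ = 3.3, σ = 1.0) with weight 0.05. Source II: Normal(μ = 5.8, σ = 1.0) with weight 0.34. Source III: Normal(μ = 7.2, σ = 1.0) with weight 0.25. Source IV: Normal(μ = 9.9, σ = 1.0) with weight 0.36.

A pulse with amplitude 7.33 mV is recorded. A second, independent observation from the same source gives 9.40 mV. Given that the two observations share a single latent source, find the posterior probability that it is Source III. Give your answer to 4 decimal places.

0.6504

By Bayes' theorem, P(k | x) = w_k f_k(x) / Σ_j w_j f_j(x).
Since both observations come from the same component, the likelihood for component k is f_k(x₁)·f_k(x₂).
  p_I = [0.000118643] × [3.31788e-09] = 3.93645e-13
  p_II = [0.123763] × [0.000611902] = 7.57307e-05
  p_III = [0.395585] × [0.0354746] = 0.0140332
  p_IV = [0.0146782] × [0.352065] = 0.0051677
Prior × likelihood for each component:
  w_I·p_I = 0.05 × 3.93645e-13 = 1.96822e-14
  w_II·p_II = 0.34 × 7.57307e-05 = 2.57484e-05
  w_III·p_III = 0.25 × 0.0140332 = 0.00350831
  w_IV·p_IV = 0.36 × 0.0051677 = 0.00186037
Evidence: 1.96822e-14 + 2.57484e-05 + 0.00350831 + 0.00186037 = 0.00539443
So the posterior for Source III is 0.00350831 / 0.00539443 ≈ 0.6504.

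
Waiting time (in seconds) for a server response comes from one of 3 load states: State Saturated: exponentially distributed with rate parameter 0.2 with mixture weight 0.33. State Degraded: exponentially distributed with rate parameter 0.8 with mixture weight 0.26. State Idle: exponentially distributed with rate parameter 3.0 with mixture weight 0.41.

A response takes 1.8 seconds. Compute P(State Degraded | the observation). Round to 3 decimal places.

0.488

Posterior ∝ prior × likelihood, so P(k | x) ∝ P(Z=k) f_k(x); normalise over all components.
Evaluate each component's likelihood at the observed value:
  L_Saturated = 0.139535
  L_Degraded = 0.189542
  L_Idle = 0.0135497
Prior × likelihood for each component:
  P(Z=Saturated)·L_Saturated = 0.33 × 0.139535 = 0.0460466
  P(Z=Degraded)·L_Degraded = 0.26 × 0.189542 = 0.049281
  P(Z=Idle)·L_Idle = 0.41 × 0.0135497 = 0.00555539
Evidence: 0.0460466 + 0.049281 + 0.00555539 = 0.100883
P(State Degraded | 1.8 seconds) ≈ 0.488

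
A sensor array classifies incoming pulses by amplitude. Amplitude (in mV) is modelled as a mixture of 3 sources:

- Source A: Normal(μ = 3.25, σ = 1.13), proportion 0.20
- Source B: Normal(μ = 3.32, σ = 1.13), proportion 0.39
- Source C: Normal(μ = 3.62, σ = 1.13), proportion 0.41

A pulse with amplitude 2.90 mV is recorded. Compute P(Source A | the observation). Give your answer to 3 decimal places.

0.214

The responsibility of component k is π_k f_k(x) divided by Σ_j π_j f_j(x).
Evaluate each component's likelihood at the observed value:
  L_A = (1/(1.13·√(2π)))·exp(−(2.90−3.25)²/(2·1.13²)) = 0.353046·exp(-0.04797) = 0.336511
  L_B = (1/(1.13·√(2π)))·exp(−(2.90−3.32)²/(2·1.13²)) = 0.353046·exp(-0.06907) = 0.329483
  L_C = (1/(1.13·√(2π)))·exp(−(2.90−3.62)²/(2·1.13²)) = 0.353046·exp(-0.20299) = 0.288186
Weight by the priors:
  π_A·L_A = 0.20 × 0.336511 = 0.0673022
  π_B·L_B = 0.39 × 0.329483 = 0.128498
  π_C·L_C = 0.41 × 0.288186 = 0.118156
Normaliser: 0.0673022 + 0.128498 + 0.118156 = 0.313957
Responsibility of Source A: 0.0673022 / 0.313957 ≈ 0.214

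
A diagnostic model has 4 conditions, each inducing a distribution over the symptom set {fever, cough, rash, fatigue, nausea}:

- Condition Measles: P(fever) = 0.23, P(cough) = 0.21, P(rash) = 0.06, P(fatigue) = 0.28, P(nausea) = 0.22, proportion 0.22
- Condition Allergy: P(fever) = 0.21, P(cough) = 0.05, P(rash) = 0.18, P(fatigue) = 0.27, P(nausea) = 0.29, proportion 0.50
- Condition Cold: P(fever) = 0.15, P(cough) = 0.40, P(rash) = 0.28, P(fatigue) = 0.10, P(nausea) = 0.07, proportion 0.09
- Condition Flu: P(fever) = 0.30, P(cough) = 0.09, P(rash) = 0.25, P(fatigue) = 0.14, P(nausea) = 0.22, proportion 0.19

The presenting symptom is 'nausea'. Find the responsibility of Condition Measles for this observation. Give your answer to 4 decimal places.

0.2004

P(component k | x) = P(Z=k)·f_k(x) / marginal(x), where marginal(x) = Σ_j P(Z=j)·f_j(x).
Component likelihoods at x = 'nausea':
  p_Measles = 0.22
  p_Allergy = 0.29
  p_Cold = 0.07
  p_Flu = 0.22
Unnormalised posteriors:
  P(Z=Measles)·p_Measles = 0.22 × 0.22 = 0.0484
  P(Z=Allergy)·p_Allergy = 0.50 × 0.29 = 0.145
  P(Z=Cold)·p_Cold = 0.09 × 0.07 = 0.0063
  P(Z=Flu)·p_Flu = 0.19 × 0.22 = 0.0418
Denominator: 0.0484 + 0.145 + 0.0063 + 0.0418 = 0.2415
P(Condition Measles | data) ≈ 0.2004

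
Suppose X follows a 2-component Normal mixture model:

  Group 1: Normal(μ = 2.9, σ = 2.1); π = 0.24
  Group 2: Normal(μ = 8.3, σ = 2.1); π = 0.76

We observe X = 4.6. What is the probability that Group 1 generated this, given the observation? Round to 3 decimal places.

P(component k | x) = w_k·f_k(x) / marginal(x), where marginal(x) = Σ_j w_j·f_j(x).
Evaluate each component's likelihood at the observed value:
  L_1 = 0.136895
  L_2 = 0.0402345
Prior × likelihood for each component:
  w_1·L_1 = 0.24 × 0.136895 = 0.0328548
  w_2·L_2 = 0.76 × 0.0402345 = 0.0305782
Sum: 0.0328548 + 0.0305782 = 0.0634331
P(Group 1 | the observation) = 0.0328548 / 0.0634331 ≈ 0.518

0.518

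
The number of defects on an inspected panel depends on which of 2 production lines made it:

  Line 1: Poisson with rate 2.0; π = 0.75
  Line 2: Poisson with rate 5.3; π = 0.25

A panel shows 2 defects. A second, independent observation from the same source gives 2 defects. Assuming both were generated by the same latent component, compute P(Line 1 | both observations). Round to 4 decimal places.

0.9781

Apply Bayes' rule: the posterior for each component is proportional to its prior times its likelihood at x.
Since both observations come from the same component, the likelihood for component k is f_k(x₁)·f_k(x₂).
  L_1 = [0.270671] × [0.270671] = 0.0732626
  L_2 = [0.0701069] × [0.0701069] = 0.00491498
Multiply by the mixture weights:
  π_1·L_1 = 0.75 × 0.0732626 = 0.0549469
  π_2·L_2 = 0.25 × 0.00491498 = 0.00122875
Denominator: 0.0549469 + 0.00122875 = 0.0561757
P(Line 1 | x) = 0.0549469 / 0.0561757 ≈ 0.9781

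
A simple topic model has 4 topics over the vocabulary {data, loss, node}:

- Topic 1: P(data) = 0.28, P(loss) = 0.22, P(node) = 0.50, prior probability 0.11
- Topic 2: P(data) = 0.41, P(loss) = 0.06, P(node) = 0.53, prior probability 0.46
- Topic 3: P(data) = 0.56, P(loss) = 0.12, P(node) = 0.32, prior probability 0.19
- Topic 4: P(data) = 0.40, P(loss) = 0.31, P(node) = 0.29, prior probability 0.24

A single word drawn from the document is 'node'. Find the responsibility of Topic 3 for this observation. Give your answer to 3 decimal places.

0.142

Apply Bayes' rule: the posterior for each component is proportional to its prior times its likelihood at x.
Categorical probabilities:
  L_1 = P(node | comp) = 0.50
  L_2 = P(node | comp) = 0.53
  L_3 = P(node | comp) = 0.32
  L_4 = P(node | comp) = 0.29
Multiply by the mixture weights:
  w_1·L_1 = 0.11 × 0.5 = 0.055
  w_2·L_2 = 0.46 × 0.53 = 0.2438
  w_3·L_3 = 0.19 × 0.32 = 0.0608
  w_4·L_4 = 0.24 × 0.29 = 0.0696
Marginal: 0.055 + 0.2438 + 0.0608 + 0.0696 = 0.4292
P(Topic 3 | data) ≈ 0.142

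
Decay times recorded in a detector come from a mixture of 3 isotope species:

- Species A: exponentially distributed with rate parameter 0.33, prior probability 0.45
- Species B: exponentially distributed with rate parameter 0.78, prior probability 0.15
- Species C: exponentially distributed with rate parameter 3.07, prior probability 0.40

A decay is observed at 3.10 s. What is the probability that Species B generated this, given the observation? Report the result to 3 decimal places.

0.163

Posterior ∝ prior × likelihood, so P(k | x) ∝ P(Z=k) f_k(x); normalise over all components.
Evaluate each component's likelihood at the observed value:
  f_A = 0.33·e^(−0.33·3.10) = 0.33·e^(−1.0230) = 0.11864
  f_B = 0.78·e^(−0.78·3.10) = 0.78·e^(−2.4180) = 0.0694977
  f_C = 3.07·e^(−3.07·3.10) = 3.07·e^(−9.5170) = 0.000225922
Weight by the priors:
  P(Z=A)·f_A = 0.45 × 0.11864 = 0.0533879
  P(Z=B)·f_B = 0.15 × 0.0694977 = 0.0104247
  P(Z=C)·f_C = 0.40 × 0.000225922 = 9.03686e-05
Sum: 0.0533879 + 0.0104247 + 9.03686e-05 = 0.063903
P(Species B | the observation) = 0.0104247 / 0.063903 ≈ 0.163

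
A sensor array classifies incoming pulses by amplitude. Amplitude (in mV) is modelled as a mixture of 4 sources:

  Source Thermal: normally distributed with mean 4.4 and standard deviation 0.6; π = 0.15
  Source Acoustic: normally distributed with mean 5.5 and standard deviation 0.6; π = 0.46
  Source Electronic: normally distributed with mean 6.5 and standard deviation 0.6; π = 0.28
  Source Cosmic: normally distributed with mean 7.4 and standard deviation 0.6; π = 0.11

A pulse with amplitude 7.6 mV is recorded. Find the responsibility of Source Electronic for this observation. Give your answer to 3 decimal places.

0.332

Apply Bayes' rule: the posterior for each component is proportional to its prior times its likelihood at x.
Evaluate each component's likelihood at the observed value:
  L_Thermal = (1/(0.6·√(2π)))·exp(−(7.6−4.4)²/(2·0.6²)) = 0.664904·exp(-14.22222) = 4.42717e-07
  L_Acoustic = (1/(0.6·√(2π)))·exp(−(7.6−5.5)²/(2·0.6²)) = 0.664904·exp(-6.12500) = 0.00145447
  L_Electronic = (1/(0.6·√(2π)))·exp(−(7.6−6.5)²/(2·0.6²)) = 0.664904·exp(-1.68056) = 0.123852
  L_Cosmic = (1/(0.6·√(2π)))·exp(−(7.6−7.4)²/(2·0.6²)) = 0.664904·exp(-0.05556) = 0.628972
Unnormalised posteriors:
  w_Thermal·L_Thermal = 0.15 × 4.42717e-07 = 6.64075e-08
  w_Acoustic·L_Acoustic = 0.46 × 0.00145447 = 0.000669057
  w_Electronic·L_Electronic = 0.28 × 0.123852 = 0.0346785
  w_Cosmic·L_Cosmic = 0.11 × 0.628972 = 0.0691869
Marginal: 6.64075e-08 + 0.000669057 + 0.0346785 + 0.0691869 = 0.104535
Responsibility of Source Electronic: 0.0346785 / 0.104535 ≈ 0.332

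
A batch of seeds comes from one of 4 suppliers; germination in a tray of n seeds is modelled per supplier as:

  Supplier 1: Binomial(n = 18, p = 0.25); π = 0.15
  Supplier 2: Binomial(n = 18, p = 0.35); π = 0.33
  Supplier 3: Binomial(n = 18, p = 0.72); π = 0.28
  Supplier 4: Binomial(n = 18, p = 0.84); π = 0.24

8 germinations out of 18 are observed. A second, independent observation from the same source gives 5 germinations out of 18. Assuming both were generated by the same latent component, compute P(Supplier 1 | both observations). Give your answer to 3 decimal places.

0.133

Apply Bayes' rule: the posterior for each component is proportional to its prior times its likelihood at x.
Since both observations come from the same component, the likelihood for component k is f_k(x₁)·f_k(x₂).
  L_1 = [C(18,8)·0.25^8·0.75^10 = 43758·1.52588e-05·0.0563135 = 0.0376002] × [0.198781] = 0.00747422
  L_2 = [C(18,8)·0.35^8·0.65^10 = 43758·0.000225188·0.0134627 = 0.132659] × [0.166377] = 0.0220713
  L_3 = [C(18,8)·0.72^8·0.28^10 = 43758·0.0722204·2.96197e-06 = 0.00936047] × [0.000107794] = 1.00901e-06
  L_4 = [C(18,8)·0.84^8·0.16^10 = 43758·0.247876·1.09951e-08 = 0.000119259] × [1.61375e-07] = 1.92454e-11
Prior × likelihood for each component:
  P(Z=1)·L_1 = 0.15 × 0.00747422 = 0.00112113
  P(Z=2)·L_2 = 0.33 × 0.0220713 = 0.00728354
  P(Z=3)·L_3 = 0.28 × 1.00901e-06 = 2.82522e-07
  P(Z=4)·L_4 = 0.24 × 1.92454e-11 = 4.6189e-12
Sum: 0.00112113 + 0.00728354 + 2.82522e-07 + 4.6189e-12 = 0.00840496
P(Supplier 1 | x₁,x₂) = 0.00112113 / 0.00840496 ≈ 0.133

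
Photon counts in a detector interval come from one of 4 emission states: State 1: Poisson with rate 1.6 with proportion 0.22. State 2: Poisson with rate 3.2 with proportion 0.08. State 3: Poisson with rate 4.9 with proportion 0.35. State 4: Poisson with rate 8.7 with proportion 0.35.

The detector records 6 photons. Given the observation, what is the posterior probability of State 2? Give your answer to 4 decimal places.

By Bayes' theorem, P(k | x) = π_k f_k(x) / Σ_j π_j f_j(x).
Component likelihoods at x = 6 photons:
  L_1 = 0.00470453
  L_2 = 0.060789
  L_3 = 0.143153
  L_4 = 0.100328
Weight by the priors:
  π_1·L_1 = 0.22 × 0.00470453 = 0.001035
  π_2·L_2 = 0.08 × 0.060789 = 0.00486312
  π_3·L_3 = 0.35 × 0.143153 = 0.0501036
  π_4·L_4 = 0.35 × 0.100328 = 0.0351147
Sum: 0.001035 + 0.00486312 + 0.0501036 + 0.0351147 = 0.0911164
So the posterior for State 2 is 0.00486312 / 0.0911164 ≈ 0.0534.

0.0534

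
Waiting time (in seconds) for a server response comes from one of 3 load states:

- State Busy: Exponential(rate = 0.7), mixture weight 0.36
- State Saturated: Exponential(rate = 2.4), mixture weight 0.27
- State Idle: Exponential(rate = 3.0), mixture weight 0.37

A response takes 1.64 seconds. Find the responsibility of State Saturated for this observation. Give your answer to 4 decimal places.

The responsibility of component k is π_k f_k(x) divided by Σ_j π_j f_j(x).
Exponential densities:
  p_Busy = 0.7·e^(−0.7·1.64) = 0.7·e^(−1.1480) = 0.222089
  p_Saturated = 2.4·e^(−2.4·1.64) = 2.4·e^(−3.9360) = 0.0468628
  p_Idle = 3.0·e^(−3.0·1.64) = 3.0·e^(−4.9200) = 0.0218974
Prior × likelihood for each component:
  π_Busy·p_Busy = 0.36 × 0.222089 = 0.0799522
  π_Saturated·p_Saturated = 0.27 × 0.0468628 = 0.012653
  π_Idle·p_Idle = 0.37 × 0.0218974 = 0.00810204
Marginal: 0.0799522 + 0.012653 + 0.00810204 = 0.100707
P(State Saturated | x) ≈ 0.1256

0.1256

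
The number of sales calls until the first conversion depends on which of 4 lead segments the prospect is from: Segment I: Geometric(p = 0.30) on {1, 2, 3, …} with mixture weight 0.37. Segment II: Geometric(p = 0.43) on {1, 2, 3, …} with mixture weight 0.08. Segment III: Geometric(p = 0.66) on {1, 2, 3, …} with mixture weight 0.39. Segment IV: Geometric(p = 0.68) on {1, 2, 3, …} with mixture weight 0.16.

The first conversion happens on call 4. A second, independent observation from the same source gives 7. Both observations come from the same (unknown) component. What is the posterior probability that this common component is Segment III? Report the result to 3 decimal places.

By Bayes' theorem, P(k | x) = w_k f_k(x) / Σ_j w_j f_j(x).
Since both observations come from the same component, the likelihood for component k is f_k(x₁)·f_k(x₂).
  f_I = [0.30·(1−0.30)^3 = 0.30·0.343 = 0.1029] × [0.0352947] = 0.00363182
  f_II = [0.43·(1−0.43)^3 = 0.43·0.185193 = 0.079633] × [0.0147475] = 0.00117439
  f_III = [0.66·(1−0.66)^3 = 0.66·0.039304 = 0.0259406] × [0.00101957] = 2.64483e-05
  f_IV = [0.68·(1−0.68)^3 = 0.68·0.032768 = 0.0222822] × [0.000730144] = 1.62693e-05
Unnormalised posteriors:
  w_I·f_I = 0.37 × 0.00363182 = 0.00134378
  w_II·f_II = 0.08 × 0.00117439 = 9.39508e-05
  w_III·f_III = 0.39 × 2.64483e-05 = 1.03148e-05
  w_IV·f_IV = 0.16 × 1.62693e-05 = 2.60308e-06
Normaliser: 0.00134378 + 9.39508e-05 + 1.03148e-05 + 2.60308e-06 = 0.00145064
P(Segment III | x₁, x₂) ≈ 0.007

0.007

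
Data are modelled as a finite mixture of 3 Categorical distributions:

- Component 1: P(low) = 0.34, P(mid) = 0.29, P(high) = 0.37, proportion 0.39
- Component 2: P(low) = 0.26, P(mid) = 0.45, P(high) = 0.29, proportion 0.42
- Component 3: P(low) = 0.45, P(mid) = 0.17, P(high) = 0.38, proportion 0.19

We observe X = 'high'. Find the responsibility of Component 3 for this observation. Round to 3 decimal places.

0.213

By Bayes' theorem, P(k | x) = P(Z=k) f_k(x) / Σ_j P(Z=j) f_j(x).
Evaluate each component's likelihood at the observed value:
  L_1 = P(high | comp) = 0.37
  L_2 = P(high | comp) = 0.29
  L_3 = P(high | comp) = 0.38
Unnormalised posteriors:
  P(Z=1)·L_1 = 0.39 × 0.37 = 0.1443
  P(Z=2)·L_2 = 0.42 × 0.29 = 0.1218
  P(Z=3)·L_3 = 0.19 × 0.38 = 0.0722
Marginal: 0.1443 + 0.1218 + 0.0722 = 0.3383
P(Component 3 | x) = 0.0722 / 0.3383 ≈ 0.213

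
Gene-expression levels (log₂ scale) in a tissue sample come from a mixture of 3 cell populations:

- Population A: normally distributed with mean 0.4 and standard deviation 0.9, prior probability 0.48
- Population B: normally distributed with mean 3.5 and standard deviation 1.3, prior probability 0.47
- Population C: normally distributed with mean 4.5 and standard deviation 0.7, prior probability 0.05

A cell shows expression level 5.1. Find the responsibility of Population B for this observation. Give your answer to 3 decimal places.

0.774

Posterior ∝ prior × likelihood, so P(k | x) ∝ π_k f_k(x); normalise over all components.
Normal densities:
  L_A = (1/(0.9·√(2π)))·exp(−(5.1−0.4)²/(2·0.9²)) = 0.443269·exp(-13.63580) = 5.30535e-07
  L_B = (1/(1.3·√(2π)))·exp(−(5.1−3.5)²/(2·1.3²)) = 0.306879·exp(-0.75740) = 0.143891
  L_C = (1/(0.7·√(2π)))·exp(−(5.1−4.5)²/(2·0.7²)) = 0.569918·exp(-0.36735) = 0.394707
Weight by the priors:
  π_A·L_A = 0.48 × 5.30535e-07 = 2.54657e-07
  π_B·L_B = 0.47 × 0.143891 = 0.0676288
  π_C·L_C = 0.05 × 0.394707 = 0.0197354
Normaliser: 2.54657e-07 + 0.0676288 + 0.0197354 = 0.0873644
Responsibility of Population B: 0.0676288 / 0.0873644 ≈ 0.774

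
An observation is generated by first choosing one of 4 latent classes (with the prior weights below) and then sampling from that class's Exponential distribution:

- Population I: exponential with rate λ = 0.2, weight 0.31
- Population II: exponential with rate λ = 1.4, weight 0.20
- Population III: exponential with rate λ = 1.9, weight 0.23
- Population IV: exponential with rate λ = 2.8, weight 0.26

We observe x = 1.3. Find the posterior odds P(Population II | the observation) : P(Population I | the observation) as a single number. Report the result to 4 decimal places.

Since P(k|x) ∝ π_k f_k(x), the posterior odds are π_i f_i(x) / (π_j f_j(x)).
Component likelihoods at x = 1.3:
  L_I = 0.2·e^(−0.2·1.3) = 0.2·e^(−0.2600) = 0.15421
  L_II = 1.4·e^(−1.4·1.3) = 1.4·e^(−1.8200) = 0.226836
  L_III = 1.9·e^(−1.9·1.3) = 1.9·e^(−2.4700) = 0.160711
  L_IV = 2.8·e^(−2.8·1.3) = 2.8·e^(−3.6400) = 0.0735066
0.0453672 / 0.0478052 ≈ 0.9490

0.9490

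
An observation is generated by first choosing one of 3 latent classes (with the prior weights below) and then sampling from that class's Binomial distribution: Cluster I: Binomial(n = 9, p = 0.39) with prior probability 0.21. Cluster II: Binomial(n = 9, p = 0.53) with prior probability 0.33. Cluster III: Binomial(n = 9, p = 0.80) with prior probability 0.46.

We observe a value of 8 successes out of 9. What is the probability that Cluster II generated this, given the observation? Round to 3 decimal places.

The responsibility of component k is π_k f_k(x) divided by Σ_j π_j f_j(x).
Binomial probabilities:
  p_I = 0.00293825
  p_II = 0.0263358
  p_III = 0.30199
Prior × likelihood for each component:
  π_I·p_I = 0.21 × 0.00293825 = 0.000617033
  π_II·p_II = 0.33 × 0.0263358 = 0.00869083
  π_III·p_III = 0.46 × 0.30199 = 0.138915
Evidence: 0.000617033 + 0.00869083 + 0.138915 = 0.148223
P(Cluster II | data) ≈ 0.059

0.059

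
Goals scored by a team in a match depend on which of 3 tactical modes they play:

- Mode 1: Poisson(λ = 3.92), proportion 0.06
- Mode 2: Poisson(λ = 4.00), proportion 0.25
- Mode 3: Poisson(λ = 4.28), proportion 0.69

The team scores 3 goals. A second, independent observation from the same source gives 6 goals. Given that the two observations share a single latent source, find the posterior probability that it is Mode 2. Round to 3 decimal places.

0.242

By Bayes' theorem, P(k | x) = π_k f_k(x) / Σ_j π_j f_j(x).
Since both observations come from the same component, the likelihood for component k is f_k(x₁)·f_k(x₂).
  f_1 = [0.199192] × [0.0999884] = 0.0199169
  f_2 = [0.195367] × [0.104196] = 0.0203564
  f_3 = [0.180884] × [0.118182] = 0.0213771
Prior × likelihood for each component:
  π_1·f_1 = 0.06 × 0.0199169 = 0.00119502
  π_2·f_2 = 0.25 × 0.0203564 = 0.00508909
  π_3·f_3 = 0.69 × 0.0213771 = 0.0147502
Marginal: 0.00119502 + 0.00508909 + 0.0147502 = 0.0210343
P(Mode 2 | x₁,x₂) ≈ 0.242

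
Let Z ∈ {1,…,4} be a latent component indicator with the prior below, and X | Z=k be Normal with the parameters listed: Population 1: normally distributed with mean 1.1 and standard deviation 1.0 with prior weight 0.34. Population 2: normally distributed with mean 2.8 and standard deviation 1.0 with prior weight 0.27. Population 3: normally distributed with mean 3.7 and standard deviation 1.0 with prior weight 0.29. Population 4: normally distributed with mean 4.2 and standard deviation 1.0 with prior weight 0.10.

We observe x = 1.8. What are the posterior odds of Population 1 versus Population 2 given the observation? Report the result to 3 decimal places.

1.625

Posterior odds = (π_i f_i(x)) / (π_j f_j(x)); the normalising sum cancels.
Component likelihoods at x = 1.8:
  L_1 = (1/(1.0·√(2π)))·exp(−(1.8−1.1)²/(2·1.0²)) = 0.398942·exp(-0.24500) = 0.312254
  L_2 = (1/(1.0·√(2π)))·exp(−(1.8−2.8)²/(2·1.0²)) = 0.398942·exp(-0.50000) = 0.241971
  L_3 = (1/(1.0·√(2π)))·exp(−(1.8−3.7)²/(2·1.0²)) = 0.398942·exp(-1.80500) = 0.0656158
  L_4 = (1/(1.0·√(2π)))·exp(−(1.8−4.2)²/(2·1.0²)) = 0.398942·exp(-2.88000) = 0.0223945
0.106166 / 0.0653321 ≈ 1.625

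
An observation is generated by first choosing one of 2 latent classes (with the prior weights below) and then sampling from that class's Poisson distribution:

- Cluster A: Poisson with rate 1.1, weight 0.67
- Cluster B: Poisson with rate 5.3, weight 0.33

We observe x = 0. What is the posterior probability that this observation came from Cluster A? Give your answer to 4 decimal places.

The responsibility of component k is P(Z=k) f_k(x) divided by Σ_j P(Z=j) f_j(x).
Evaluate each component's likelihood at the observed value:
  p_A = 0.332871
  p_B = 0.00499159
Multiply by the mixture weights:
  P(Z=A)·p_A = 0.67 × 0.332871 = 0.223024
  P(Z=B)·p_B = 0.33 × 0.00499159 = 0.00164723
Normaliser: 0.223024 + 0.00164723 = 0.224671
P(Cluster A | x) = 0.223024 / 0.224671 ≈ 0.9927

0.9927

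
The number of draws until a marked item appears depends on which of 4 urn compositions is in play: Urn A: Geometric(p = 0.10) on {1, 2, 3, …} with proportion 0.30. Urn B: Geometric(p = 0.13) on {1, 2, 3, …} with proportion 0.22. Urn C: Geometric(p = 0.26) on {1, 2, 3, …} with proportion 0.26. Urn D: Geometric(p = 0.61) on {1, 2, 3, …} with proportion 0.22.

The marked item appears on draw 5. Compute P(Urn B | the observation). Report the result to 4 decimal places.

Posterior ∝ prior × likelihood, so P(k | x) ∝ π_k f_k(x); normalise over all components.
Geometric probabilities:
  p_A = 0.06561
  p_B = 0.0744767
  p_C = 0.0779651
  p_D = 0.014112
Weight by the priors:
  π_A·p_A = 0.30 × 0.06561 = 0.019683
  π_B·p_B = 0.22 × 0.0744767 = 0.0163849
  π_C·p_C = 0.26 × 0.0779651 = 0.0202709
  π_D·p_D = 0.22 × 0.014112 = 0.00310464
Sum: 0.019683 + 0.0163849 + 0.0202709 + 0.00310464 = 0.0594434
P(Urn B | data) ≈ 0.2756

0.2756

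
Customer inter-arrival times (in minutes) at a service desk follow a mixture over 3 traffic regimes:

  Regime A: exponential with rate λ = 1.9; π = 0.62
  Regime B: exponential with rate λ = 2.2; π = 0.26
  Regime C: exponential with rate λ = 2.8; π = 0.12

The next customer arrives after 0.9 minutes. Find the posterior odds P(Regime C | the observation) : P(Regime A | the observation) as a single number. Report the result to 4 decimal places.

0.1269

The posterior odds equal the prior odds times the likelihood ratio: (w_i/w_j)·(f_i(x)/f_j(x)).
Exponential densities:
  L_A = 0.343645
  L_B = 0.303752
  L_C = 0.225287
Odds = (0.12/0.62) × (0.225287/0.343645) = 0.193548 × 0.65558 ≈ 0.1269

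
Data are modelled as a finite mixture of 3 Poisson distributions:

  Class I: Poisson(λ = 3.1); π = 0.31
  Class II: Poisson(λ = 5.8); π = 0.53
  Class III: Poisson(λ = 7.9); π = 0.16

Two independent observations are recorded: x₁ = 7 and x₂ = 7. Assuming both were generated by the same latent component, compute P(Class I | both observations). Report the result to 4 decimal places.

0.0148

Apply Bayes' rule: the posterior for each component is proportional to its prior times its likelihood at x.
Since both observations come from the same component, the likelihood for component k is f_k(x₁)·f_k(x₂).
  L_I = [e^(−3.1)·3.1^7/7! = 0.0245917] × [0.0245917] = 0.000604751
  L_II = [e^(−5.8)·5.8^7/7! = 0.132635] × [0.132635] = 0.017592
  L_III = [e^(−7.9)·7.9^7/7! = 0.141264] × [0.141264] = 0.0199556
Weight by the priors:
  π_I·L_I = 0.31 × 0.000604751 = 0.000187473
  π_II·L_II = 0.53 × 0.017592 = 0.00932375
  π_III·L_III = 0.16 × 0.0199556 = 0.0031929
Sum: 0.000187473 + 0.00932375 + 0.0031929 = 0.0127041
So the posterior for Class I is 0.000187473 / 0.0127041 ≈ 0.0148.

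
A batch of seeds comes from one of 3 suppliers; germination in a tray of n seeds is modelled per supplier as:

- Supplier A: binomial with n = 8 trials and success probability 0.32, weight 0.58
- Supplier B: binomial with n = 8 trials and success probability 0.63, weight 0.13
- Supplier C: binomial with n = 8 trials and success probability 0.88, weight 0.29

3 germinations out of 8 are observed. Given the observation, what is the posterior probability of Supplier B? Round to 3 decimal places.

Posterior ∝ prior × likelihood, so P(k | x) ∝ P(Z=k) f_k(x); normalise over all components.
Component likelihoods at x = 3 germinations out of 8:
  p_A = 0.266798
  p_B = 0.0970998
  p_C = 0.000949603
Prior × likelihood for each component:
  P(Z=A)·p_A = 0.58 × 0.266798 = 0.154743
  P(Z=B)·p_B = 0.13 × 0.0970998 = 0.012623
  P(Z=C)·p_C = 0.29 × 0.000949603 = 0.000275385
Denominator: 0.154743 + 0.012623 + 0.000275385 = 0.167641
So the posterior for Supplier B is 0.012623 / 0.167641 ≈ 0.075.

0.075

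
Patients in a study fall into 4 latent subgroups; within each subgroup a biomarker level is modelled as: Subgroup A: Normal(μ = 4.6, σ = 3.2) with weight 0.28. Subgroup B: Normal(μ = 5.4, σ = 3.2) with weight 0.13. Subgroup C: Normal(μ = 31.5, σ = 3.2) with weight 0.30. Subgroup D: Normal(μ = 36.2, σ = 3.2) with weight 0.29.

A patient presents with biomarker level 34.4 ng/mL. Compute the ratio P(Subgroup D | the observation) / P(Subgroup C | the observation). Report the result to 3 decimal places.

Only the two components matter; the odds are (π_i f_i(x)) / (π_j f_j(x)).
Normal densities:
  f_A = (1/(3.2·√(2π)))·exp(−(34.4−4.6)²/(2·3.2²)) = 0.124669·exp(-43.36133) = 1.83728e-20
  f_B = (1/(3.2·√(2π)))·exp(−(34.4−5.4)²/(2·3.2²)) = 0.124669·exp(-41.06445) = 1.82682e-19
  f_C = (1/(3.2·√(2π)))·exp(−(34.4−31.5)²/(2·3.2²)) = 0.124669·exp(-0.41064) = 0.0826836
  f_D = (1/(3.2·√(2π)))·exp(−(34.4−36.2)²/(2·3.2²)) = 0.124669·exp(-0.15820) = 0.106427
Posterior odds = (π_D·f_D) / (π_C·f_C) = (0.29·0.106427) / (0.30·0.0826836) = 0.0308639 / 0.0248051 ≈ 1.244

1.244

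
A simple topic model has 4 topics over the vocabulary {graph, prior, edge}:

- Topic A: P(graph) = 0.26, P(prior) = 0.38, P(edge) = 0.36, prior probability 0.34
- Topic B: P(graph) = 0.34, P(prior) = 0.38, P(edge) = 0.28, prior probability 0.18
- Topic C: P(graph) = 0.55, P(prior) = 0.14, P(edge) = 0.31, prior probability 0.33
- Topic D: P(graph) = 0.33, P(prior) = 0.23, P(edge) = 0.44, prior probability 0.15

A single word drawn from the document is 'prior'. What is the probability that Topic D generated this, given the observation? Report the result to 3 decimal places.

0.124

The responsibility of component k is P(Z=k) f_k(x) divided by Σ_j P(Z=j) f_j(x).
Component likelihoods at x = 'prior':
  p_A = 0.38
  p_B = 0.38
  p_C = 0.14
  p_D = 0.23
Prior × likelihood for each component:
  P(Z=A)·p_A = 0.34 × 0.38 = 0.1292
  P(Z=B)·p_B = 0.18 × 0.38 = 0.0684
  P(Z=C)·p_C = 0.33 × 0.14 = 0.0462
  P(Z=D)·p_D = 0.15 × 0.23 = 0.0345
Sum: 0.1292 + 0.0684 + 0.0462 + 0.0345 = 0.2783
P(Topic D | x) = 0.0345 / 0.2783 ≈ 0.124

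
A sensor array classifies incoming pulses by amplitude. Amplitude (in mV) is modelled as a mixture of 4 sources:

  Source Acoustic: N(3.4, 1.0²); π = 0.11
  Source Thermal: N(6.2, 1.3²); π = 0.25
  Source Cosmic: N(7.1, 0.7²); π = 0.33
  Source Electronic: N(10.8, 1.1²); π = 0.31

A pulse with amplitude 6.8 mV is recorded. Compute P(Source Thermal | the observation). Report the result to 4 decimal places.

Apply Bayes' rule: the posterior for each component is proportional to its prior times its likelihood at x.
Normal densities:
  p_Acoustic = (1/(1.0·√(2π)))·exp(−(6.8−3.4)²/(2·1.0²)) = 0.398942·exp(-5.78000) = 0.00123222
  p_Thermal = (1/(1.3·√(2π)))·exp(−(6.8−6.2)²/(2·1.3²)) = 0.306879·exp(-0.10651) = 0.275874
  p_Cosmic = (1/(0.7·√(2π)))·exp(−(6.8−7.1)²/(2·0.7²)) = 0.569918·exp(-0.09184) = 0.51991
  p_Electronic = (1/(1.1·√(2π)))·exp(−(6.8−10.8)²/(2·1.1²)) = 0.362675·exp(-6.61157) = 0.000487696
Weight by the priors:
  π_Acoustic·p_Acoustic = 0.11 × 0.00123222 = 0.000135544
  π_Thermal·p_Thermal = 0.25 × 0.275874 = 0.0689685
  π_Cosmic·p_Cosmic = 0.33 × 0.51991 = 0.17157
  π_Electronic·p_Electronic = 0.31 × 0.000487696 = 0.000151186
Marginal: 0.000135544 + 0.0689685 + 0.17157 + 0.000151186 = 0.240825
P(Source Thermal | the observation) = 0.0689685 / 0.240825 ≈ 0.2864

0.2864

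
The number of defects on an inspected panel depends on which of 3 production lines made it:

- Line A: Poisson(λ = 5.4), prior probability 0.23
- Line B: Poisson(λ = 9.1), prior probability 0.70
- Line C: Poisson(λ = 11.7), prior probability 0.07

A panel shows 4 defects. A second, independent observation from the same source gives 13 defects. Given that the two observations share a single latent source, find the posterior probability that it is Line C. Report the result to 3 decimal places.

The responsibility of component k is π_k f_k(x) divided by Σ_j π_j f_j(x).
Since both observations come from the same component, the likelihood for component k is f_k(x₁)·f_k(x₂).
  f_A = [0.16002] × [0.00240795] = 0.00038532
  f_B = [0.0319062] × [0.0526233] = 0.00167901
  f_C = [0.0064757] × [0.102539] = 0.000664014
Prior × likelihood for each component:
  π_A·f_A = 0.23 × 0.00038532 = 8.86237e-05
  π_B·f_B = 0.70 × 0.00167901 = 0.0011753
  π_C·f_C = 0.07 × 0.000664014 = 4.6481e-05
Normaliser: 8.86237e-05 + 0.0011753 + 4.6481e-05 = 0.00131041
Responsibility of Line C: 4.6481e-05 / 0.00131041 ≈ 0.035

0.035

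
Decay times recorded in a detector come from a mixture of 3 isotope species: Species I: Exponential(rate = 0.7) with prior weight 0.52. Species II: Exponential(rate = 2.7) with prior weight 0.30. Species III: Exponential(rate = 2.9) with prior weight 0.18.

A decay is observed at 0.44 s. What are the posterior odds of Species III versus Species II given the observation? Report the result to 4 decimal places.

Posterior odds = (π_i f_i(x)) / (π_j f_j(x)); the normalising sum cancels.
Component likelihoods at x = 0.44 s:
  f_I = 0.7·e^(−0.7·0.44) = 0.7·e^(−0.3080) = 0.514441
  f_II = 2.7·e^(−2.7·0.44) = 2.7·e^(−1.1880) = 0.823042
  f_III = 2.9·e^(−2.9·0.44) = 2.9·e^(−1.2760) = 0.80954
Odds = (0.18/0.30) × (0.80954/0.823042) = 0.6 × 0.983595 ≈ 0.5902

0.5902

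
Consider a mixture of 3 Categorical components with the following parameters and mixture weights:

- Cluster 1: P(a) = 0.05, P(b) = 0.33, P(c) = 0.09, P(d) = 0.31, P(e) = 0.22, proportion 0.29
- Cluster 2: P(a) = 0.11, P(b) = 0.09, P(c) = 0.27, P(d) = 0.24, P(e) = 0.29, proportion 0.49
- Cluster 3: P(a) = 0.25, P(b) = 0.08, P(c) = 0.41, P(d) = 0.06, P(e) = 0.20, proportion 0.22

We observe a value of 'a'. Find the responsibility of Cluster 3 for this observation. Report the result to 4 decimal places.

0.4457

Posterior ∝ prior × likelihood, so P(k | x) ∝ w_k f_k(x); normalise over all components.
Evaluate each component's likelihood at the observed value:
  L_1 = 0.05
  L_2 = 0.11
  L_3 = 0.25
Unnormalised posteriors:
  w_1·L_1 = 0.29 × 0.05 = 0.0145
  w_2·L_2 = 0.49 × 0.11 = 0.0539
  w_3·L_3 = 0.22 × 0.25 = 0.055
Denominator: 0.0145 + 0.0539 + 0.055 = 0.1234
P(Cluster 3 | 'a') ≈ 0.4457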